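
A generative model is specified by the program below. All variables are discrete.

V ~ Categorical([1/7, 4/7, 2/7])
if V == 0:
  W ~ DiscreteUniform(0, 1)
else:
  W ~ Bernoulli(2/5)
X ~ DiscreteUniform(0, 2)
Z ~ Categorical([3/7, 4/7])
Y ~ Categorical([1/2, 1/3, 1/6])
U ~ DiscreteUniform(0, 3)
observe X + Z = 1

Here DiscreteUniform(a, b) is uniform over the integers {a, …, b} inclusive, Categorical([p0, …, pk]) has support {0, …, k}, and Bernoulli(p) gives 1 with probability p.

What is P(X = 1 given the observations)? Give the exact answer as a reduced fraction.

Enumerate traces; 144 have nonzero weight after conditioning:
  (V=0, W=0, X=0, Z=1, Y=0, U=0) weight 1/588
  (V=0, W=0, X=0, Z=1, Y=0, U=1) weight 1/588
  (V=0, W=0, X=0, Z=1, Y=0, U=2) weight 1/588
  (V=0, W=0, X=0, Z=1, Y=0, U=3) weight 1/588
  (V=0, W=0, X=0, Z=1, Y=1, U=0) weight 1/882
  (V=0, W=0, X=0, Z=1, Y=1, U=1) weight 1/882
  (V=0, W=0, X=0, Z=1, Y=1, U=2) weight 1/882
  (V=0, W=0, X=0, Z=1, Y=1, U=3) weight 1/882
  (V=0, W=0, X=1, Z=0, Y=0, U=0) weight 1/784
  … 135 more
Group by X:
  weight(X=0) = 4/21
  weight(X=1) = 1/7
Total weight = 4/21 + 1/7 = 1/3
P(X=0 | obs) = 4/21 / 1/3 = 4/7
P(X=1 | obs) = 1/7 / 1/3 = 3/7

P(X = 1 | obs) = 3/7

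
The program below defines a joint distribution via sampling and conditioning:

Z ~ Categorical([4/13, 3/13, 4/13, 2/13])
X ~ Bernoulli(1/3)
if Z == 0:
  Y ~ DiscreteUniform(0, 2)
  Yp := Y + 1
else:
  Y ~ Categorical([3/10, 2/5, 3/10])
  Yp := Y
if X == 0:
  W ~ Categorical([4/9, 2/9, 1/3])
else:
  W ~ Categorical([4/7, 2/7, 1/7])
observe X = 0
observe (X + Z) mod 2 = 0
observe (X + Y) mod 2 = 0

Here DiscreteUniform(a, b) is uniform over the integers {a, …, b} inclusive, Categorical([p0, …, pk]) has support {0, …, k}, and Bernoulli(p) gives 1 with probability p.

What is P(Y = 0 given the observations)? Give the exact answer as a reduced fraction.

Enumerate traces; 12 have nonzero weight after conditioning:
  (Z=0, X=0, Y=0, W=0) weight 32/1053
  (Z=0, X=0, Y=0, W=1) weight 16/1053
  (Z=0, X=0, Y=0, W=2) weight 8/351
  (Z=0, X=0, Y=2, W=0) weight 32/1053
  (Z=0, X=0, Y=2, W=1) weight 16/1053
  (Z=0, X=0, Y=2, W=2) weight 8/351
  (Z=2, X=0, Y=0, W=0) weight 16/585
  (Z=2, X=0, Y=0, W=1) weight 8/585
  … 4 more
Group by Y:
  weight(Y=0) = 76/585
  weight(Y=2) = 76/585
Total weight = 76/585 + 76/585 = 152/585
P(Y=0 | obs) = 76/585 / 152/585 = 1/2
P(Y=2 | obs) = 76/585 / 152/585 = 1/2

P(Y = 0 | obs) = 1/2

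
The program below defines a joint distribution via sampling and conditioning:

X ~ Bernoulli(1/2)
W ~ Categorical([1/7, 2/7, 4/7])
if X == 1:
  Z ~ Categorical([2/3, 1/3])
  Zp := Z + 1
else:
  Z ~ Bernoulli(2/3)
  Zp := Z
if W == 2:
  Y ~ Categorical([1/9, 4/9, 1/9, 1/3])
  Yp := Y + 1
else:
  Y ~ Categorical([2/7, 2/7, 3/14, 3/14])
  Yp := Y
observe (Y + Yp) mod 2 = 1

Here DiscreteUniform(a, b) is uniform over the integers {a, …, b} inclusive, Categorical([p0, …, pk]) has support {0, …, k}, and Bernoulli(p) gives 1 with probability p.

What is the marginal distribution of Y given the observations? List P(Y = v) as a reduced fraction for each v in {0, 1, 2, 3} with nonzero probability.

Enumerate traces; 16 have nonzero weight after conditioning:
  (X=0, W=2, Z=0, Y=0) weight 2/189
  (X=0, W=2, Z=0, Y=1) weight 8/189
  (X=0, W=2, Z=0, Y=2) weight 2/189
  (X=0, W=2, Z=0, Y=3) weight 2/63
  (X=0, W=2, Z=1, Y=0) weight 4/189
  (X=0, W=2, Z=1, Y=1) weight 16/189
  (X=0, W=2, Z=1, Y=2) weight 4/189
  (X=0, W=2, Z=1, Y=3) weight 4/63
  … 8 more
Group by Y:
  weight(Y=0) = 4/63
  weight(Y=1) = 16/63
  weight(Y=2) = 4/63
  weight(Y=3) = 4/21
Total weight = 4/63 + 16/63 + 4/63 + 4/21 = 4/7
P(Y=0 | obs) = 4/63 / 4/7 = 1/9
P(Y=1 | obs) = 16/63 / 4/7 = 4/9
P(Y=2 | obs) = 4/63 / 4/7 = 1/9
P(Y=3 | obs) = 4/21 / 4/7 = 1/3

P(Y=0) = 1/9, P(Y=1) = 4/9, P(Y=2) = 1/9, P(Y=3) = 1/3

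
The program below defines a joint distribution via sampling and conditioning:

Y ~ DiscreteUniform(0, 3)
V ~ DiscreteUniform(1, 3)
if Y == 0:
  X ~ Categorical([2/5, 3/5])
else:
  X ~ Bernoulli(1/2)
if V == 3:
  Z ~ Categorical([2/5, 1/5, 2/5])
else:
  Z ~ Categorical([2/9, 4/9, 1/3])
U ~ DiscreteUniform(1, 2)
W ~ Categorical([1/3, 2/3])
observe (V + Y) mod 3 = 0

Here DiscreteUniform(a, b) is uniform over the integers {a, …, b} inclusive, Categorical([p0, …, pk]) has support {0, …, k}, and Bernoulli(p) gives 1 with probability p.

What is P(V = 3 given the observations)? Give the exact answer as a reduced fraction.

P(V = 3 | obs) = 1/2

Enumerate traces; 96 have nonzero weight after conditioning:
  (Y=0, V=3, X=0, Z=0, U=1, W=0) weight 1/450
  (Y=0, V=3, X=0, Z=0, U=1, W=1) weight 1/225
  (Y=0, V=3, X=0, Z=0, U=2, W=0) weight 1/450
  (Y=0, V=3, X=0, Z=0, U=2, W=1) weight 1/225
  (Y=0, V=3, X=0, Z=1, U=1, W=0) weight 1/900
  (Y=0, V=3, X=0, Z=1, U=1, W=1) weight 1/450
  (Y=0, V=3, X=0, Z=1, U=2, W=0) weight 1/900
  (Y=0, V=3, X=0, Z=1, U=2, W=1) weight 1/450
  (Y=1, V=2, X=0, Z=0, U=1, W=0) weight 1/648
  (Y=2, V=1, X=0, Z=0, U=1, W=0) weight 1/648
  … 86 more
Group by V:
  weight(V=1) = 1/12
  weight(V=2) = 1/12
  weight(V=3) = 1/6
Total weight = 1/12 + 1/12 + 1/6 = 1/3
P(V=1 | obs) = 1/12 / 1/3 = 1/4
P(V=2 | obs) = 1/12 / 1/3 = 1/4
P(V=3 | obs) = 1/6 / 1/3 = 1/2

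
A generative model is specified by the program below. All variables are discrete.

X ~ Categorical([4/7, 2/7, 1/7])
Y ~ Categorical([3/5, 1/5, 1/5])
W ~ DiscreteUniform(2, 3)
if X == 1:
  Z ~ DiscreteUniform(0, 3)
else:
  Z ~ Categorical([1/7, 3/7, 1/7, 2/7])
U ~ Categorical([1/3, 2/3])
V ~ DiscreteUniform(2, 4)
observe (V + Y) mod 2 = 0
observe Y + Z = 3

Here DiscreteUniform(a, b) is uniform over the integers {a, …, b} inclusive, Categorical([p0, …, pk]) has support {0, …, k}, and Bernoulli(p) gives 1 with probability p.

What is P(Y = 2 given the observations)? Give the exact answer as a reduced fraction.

Enumerate traces; 60 have nonzero weight after conditioning:
  (X=0, Y=0, W=2, Z=3, U=0, V=2) weight 4/735
  (X=0, Y=0, W=2, Z=3, U=0, V=4) weight 4/735
  (X=0, Y=0, W=2, Z=3, U=1, V=2) weight 8/735
  (X=0, Y=0, W=2, Z=3, U=1, V=4) weight 8/735
  (X=0, Y=0, W=3, Z=3, U=0, V=2) weight 4/735
  (X=0, Y=0, W=3, Z=3, U=0, V=4) weight 4/735
  (X=0, Y=0, W=3, Z=3, U=1, V=2) weight 8/735
  (X=0, Y=0, W=3, Z=3, U=1, V=4) weight 8/735
  (X=0, Y=1, W=2, Z=2, U=0, V=3) weight 2/2205
  (X=0, Y=2, W=2, Z=1, U=0, V=2) weight 2/735
  … 50 more
Group by Y:
  weight(Y=0) = 27/245
  weight(Y=1) = 17/1470
  weight(Y=2) = 37/735
Total weight = 27/245 + 17/1470 + 37/735 = 253/1470
P(Y=0 | obs) = 27/245 / 253/1470 = 162/253
P(Y=1 | obs) = 17/1470 / 253/1470 = 17/253
P(Y=2 | obs) = 37/735 / 253/1470 = 74/253

P(Y = 2 | obs) = 74/253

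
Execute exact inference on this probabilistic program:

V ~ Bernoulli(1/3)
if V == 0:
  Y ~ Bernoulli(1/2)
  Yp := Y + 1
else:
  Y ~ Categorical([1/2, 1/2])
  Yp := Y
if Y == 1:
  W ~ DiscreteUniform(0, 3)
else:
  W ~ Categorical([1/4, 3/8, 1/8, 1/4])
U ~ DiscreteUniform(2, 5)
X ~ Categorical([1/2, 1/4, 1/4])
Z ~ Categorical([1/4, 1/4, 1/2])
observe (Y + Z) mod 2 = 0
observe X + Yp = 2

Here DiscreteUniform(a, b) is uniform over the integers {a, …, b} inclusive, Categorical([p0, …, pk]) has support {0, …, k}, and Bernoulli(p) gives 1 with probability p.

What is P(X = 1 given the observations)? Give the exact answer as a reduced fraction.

Enumerate traces; 96 have nonzero weight after conditioning:
  (V=0, Y=0, W=0, U=2, X=1, Z=0) weight 1/768
  (V=0, Y=0, W=0, U=2, X=1, Z=2) weight 1/384
  (V=0, Y=0, W=0, U=3, X=1, Z=0) weight 1/768
  (V=0, Y=0, W=0, U=3, X=1, Z=2) weight 1/384
  (V=0, Y=0, W=0, U=4, X=1, Z=0) weight 1/768
  (V=0, Y=0, W=0, U=4, X=1, Z=2) weight 1/384
  (V=0, Y=0, W=0, U=5, X=1, Z=0) weight 1/768
  (V=0, Y=0, W=0, U=5, X=1, Z=2) weight 1/384
  (V=0, Y=1, W=0, U=2, X=0, Z=1) weight 1/384
  (V=1, Y=0, W=0, U=2, X=2, Z=0) weight 1/1536
  … 86 more
Group by X:
  weight(X=0) = 1/24
  weight(X=1) = 7/96
  weight(X=2) = 1/32
Total weight = 1/24 + 7/96 + 1/32 = 7/48
P(X=0 | obs) = 1/24 / 7/48 = 2/7
P(X=1 | obs) = 7/96 / 7/48 = 1/2
P(X=2 | obs) = 1/32 / 7/48 = 3/14

P(X = 1 | obs) = 1/2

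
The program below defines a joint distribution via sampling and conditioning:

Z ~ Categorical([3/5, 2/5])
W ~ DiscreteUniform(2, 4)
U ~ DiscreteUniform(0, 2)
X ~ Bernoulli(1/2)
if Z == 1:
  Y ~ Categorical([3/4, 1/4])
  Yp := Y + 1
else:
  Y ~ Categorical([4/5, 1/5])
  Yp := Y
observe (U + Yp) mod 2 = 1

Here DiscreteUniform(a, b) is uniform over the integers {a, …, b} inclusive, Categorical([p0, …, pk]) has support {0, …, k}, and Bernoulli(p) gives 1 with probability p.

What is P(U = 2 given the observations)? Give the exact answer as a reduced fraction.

Enumerate traces; 36 have nonzero weight after conditioning:
  (Z=0, W=2, U=0, X=0, Y=1) weight 1/150
  (Z=0, W=2, U=0, X=1, Y=1) weight 1/150
  (Z=0, W=2, U=1, X=0, Y=0) weight 2/75
  (Z=0, W=2, U=1, X=1, Y=0) weight 2/75
  (Z=0, W=2, U=2, X=0, Y=1) weight 1/150
  (Z=0, W=2, U=2, X=1, Y=1) weight 1/150
  (Z=0, W=3, U=0, X=0, Y=1) weight 1/150
  (Z=0, W=3, U=0, X=1, Y=1) weight 1/150
  … 28 more
Group by U:
  weight(U=0) = 7/50
  weight(U=1) = 29/150
  weight(U=2) = 7/50
Total weight = 7/50 + 29/150 + 7/50 = 71/150
P(U=0 | obs) = 7/50 / 71/150 = 21/71
P(U=1 | obs) = 29/150 / 71/150 = 29/71
P(U=2 | obs) = 7/50 / 71/150 = 21/71

P(U = 2 | obs) = 21/71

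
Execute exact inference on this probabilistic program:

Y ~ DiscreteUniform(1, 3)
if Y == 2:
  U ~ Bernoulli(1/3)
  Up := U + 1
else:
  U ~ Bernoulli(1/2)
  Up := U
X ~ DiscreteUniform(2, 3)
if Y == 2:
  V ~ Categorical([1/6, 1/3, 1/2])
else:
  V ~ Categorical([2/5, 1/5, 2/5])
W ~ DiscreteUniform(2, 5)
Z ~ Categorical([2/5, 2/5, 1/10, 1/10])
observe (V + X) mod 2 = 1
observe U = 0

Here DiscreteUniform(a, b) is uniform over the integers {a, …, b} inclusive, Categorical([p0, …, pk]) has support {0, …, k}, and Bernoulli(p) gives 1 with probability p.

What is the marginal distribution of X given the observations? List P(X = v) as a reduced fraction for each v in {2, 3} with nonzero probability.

P(X=2) = 19/75, P(X=3) = 56/75

Enumerate traces; 144 have nonzero weight after conditioning:
  (Y=1, U=0, X=2, V=1, W=2, Z=0) weight 1/600
  (Y=1, U=0, X=2, V=1, W=2, Z=1) weight 1/600
  (Y=1, U=0, X=2, V=1, W=2, Z=2) weight 1/2400
  (Y=1, U=0, X=2, V=1, W=2, Z=3) weight 1/2400
  (Y=1, U=0, X=2, V=1, W=3, Z=0) weight 1/600
  (Y=1, U=0, X=2, V=1, W=3, Z=1) weight 1/600
  (Y=1, U=0, X=2, V=1, W=3, Z=2) weight 1/2400
  (Y=1, U=0, X=2, V=1, W=3, Z=3) weight 1/2400
  (Y=1, U=0, X=3, V=0, W=2, Z=0) weight 1/300
  … 135 more
Group by X:
  weight(X=2) = 19/270
  weight(X=3) = 28/135
Total weight = 19/270 + 28/135 = 5/18
P(X=2 | obs) = 19/270 / 5/18 = 19/75
P(X=3 | obs) = 28/135 / 5/18 = 56/75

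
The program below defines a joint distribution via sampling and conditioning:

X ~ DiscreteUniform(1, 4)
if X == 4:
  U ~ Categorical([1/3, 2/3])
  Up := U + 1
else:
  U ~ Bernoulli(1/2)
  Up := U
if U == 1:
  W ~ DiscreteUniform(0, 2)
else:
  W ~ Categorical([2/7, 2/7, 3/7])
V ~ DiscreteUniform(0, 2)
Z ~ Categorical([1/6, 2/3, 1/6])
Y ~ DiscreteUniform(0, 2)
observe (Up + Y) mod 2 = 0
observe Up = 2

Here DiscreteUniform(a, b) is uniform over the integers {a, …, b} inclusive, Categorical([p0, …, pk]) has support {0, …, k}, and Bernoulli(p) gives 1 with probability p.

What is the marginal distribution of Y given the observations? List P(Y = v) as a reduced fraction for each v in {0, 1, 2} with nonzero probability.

Enumerate traces; 54 have nonzero weight after conditioning:
  (X=4, U=1, W=0, V=0, Z=0, Y=0) weight 1/972
  (X=4, U=1, W=0, V=0, Z=0, Y=2) weight 1/972
  (X=4, U=1, W=0, V=0, Z=1, Y=0) weight 1/243
  (X=4, U=1, W=0, V=0, Z=1, Y=2) weight 1/243
  (X=4, U=1, W=0, V=0, Z=2, Y=0) weight 1/972
  (X=4, U=1, W=0, V=0, Z=2, Y=2) weight 1/972
  (X=4, U=1, W=0, V=1, Z=0, Y=0) weight 1/972
  (X=4, U=1, W=0, V=1, Z=0, Y=2) weight 1/972
  … 46 more
Group by Y:
  weight(Y=0) = 1/18
  weight(Y=2) = 1/18
Total weight = 1/18 + 1/18 = 1/9
P(Y=0 | obs) = 1/18 / 1/9 = 1/2
P(Y=2 | obs) = 1/18 / 1/9 = 1/2

P(Y=0) = 1/2, P(Y=2) = 1/2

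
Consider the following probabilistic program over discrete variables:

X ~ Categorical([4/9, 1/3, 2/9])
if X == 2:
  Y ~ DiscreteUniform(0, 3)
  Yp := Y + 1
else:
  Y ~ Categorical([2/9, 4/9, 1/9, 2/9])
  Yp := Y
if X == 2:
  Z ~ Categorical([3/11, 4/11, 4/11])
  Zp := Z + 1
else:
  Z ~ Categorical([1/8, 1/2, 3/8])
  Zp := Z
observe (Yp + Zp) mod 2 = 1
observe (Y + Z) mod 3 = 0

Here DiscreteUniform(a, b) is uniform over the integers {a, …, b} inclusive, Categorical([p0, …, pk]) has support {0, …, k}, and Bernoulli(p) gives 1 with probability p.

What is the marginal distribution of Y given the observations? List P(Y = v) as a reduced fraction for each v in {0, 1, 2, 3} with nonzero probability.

P(Y=1) = 178/297, P(Y=2) = 226/891, P(Y=3) = 131/891

Enumerate traces; 9 have nonzero weight after conditioning:
  (X=0, Y=1, Z=2) weight 2/27
  (X=0, Y=2, Z=1) weight 2/81
  (X=0, Y=3, Z=0) weight 1/81
  (X=1, Y=1, Z=2) weight 1/18
  (X=1, Y=2, Z=1) weight 1/54
  (X=1, Y=3, Z=0) weight 1/108
  (X=2, Y=1, Z=2) weight 2/99
  (X=2, Y=2, Z=1) weight 2/99
  … 1 more
Group by Y:
  weight(Y=1) = 89/594
  weight(Y=2) = 113/1782
  weight(Y=3) = 131/3564
Total weight = 89/594 + 113/1782 + 131/3564 = 1/4
P(Y=1 | obs) = 89/594 / 1/4 = 178/297
P(Y=2 | obs) = 113/1782 / 1/4 = 226/891
P(Y=3 | obs) = 131/3564 / 1/4 = 131/891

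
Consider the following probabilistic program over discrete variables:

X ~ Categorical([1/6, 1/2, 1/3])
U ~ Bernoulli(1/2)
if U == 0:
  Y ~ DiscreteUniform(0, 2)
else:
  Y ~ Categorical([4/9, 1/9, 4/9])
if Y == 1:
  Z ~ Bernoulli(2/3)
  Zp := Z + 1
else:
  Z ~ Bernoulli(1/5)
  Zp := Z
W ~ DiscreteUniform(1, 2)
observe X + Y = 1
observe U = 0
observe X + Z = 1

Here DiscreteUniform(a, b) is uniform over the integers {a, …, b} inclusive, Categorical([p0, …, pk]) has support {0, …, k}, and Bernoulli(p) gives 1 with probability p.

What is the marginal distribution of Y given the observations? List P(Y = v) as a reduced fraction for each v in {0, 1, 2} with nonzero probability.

P(Y=0) = 18/23, P(Y=1) = 5/23

Enumerate traces; 4 have nonzero weight after conditioning:
  (X=0, U=0, Y=1, Z=1, W=1) weight 1/108
  (X=0, U=0, Y=1, Z=1, W=2) weight 1/108
  (X=1, U=0, Y=0, Z=0, W=1) weight 1/30
  (X=1, U=0, Y=0, Z=0, W=2) weight 1/30
Group by Y:
  weight(Y=0) = 1/15
  weight(Y=1) = 1/54
Total weight = 1/15 + 1/54 = 23/270
P(Y=0 | obs) = 1/15 / 23/270 = 18/23
P(Y=1 | obs) = 1/54 / 23/270 = 5/23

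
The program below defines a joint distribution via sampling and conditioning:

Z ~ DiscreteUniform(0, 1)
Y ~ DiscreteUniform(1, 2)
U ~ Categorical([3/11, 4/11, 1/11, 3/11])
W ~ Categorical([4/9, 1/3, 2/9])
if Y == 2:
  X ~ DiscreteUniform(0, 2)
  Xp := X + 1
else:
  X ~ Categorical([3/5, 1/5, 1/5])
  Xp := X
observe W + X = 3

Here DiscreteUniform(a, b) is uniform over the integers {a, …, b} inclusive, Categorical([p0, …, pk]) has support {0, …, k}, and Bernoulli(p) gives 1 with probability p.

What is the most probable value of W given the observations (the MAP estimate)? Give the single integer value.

argmax_v P(W = v | obs) = 1

Enumerate traces; 32 have nonzero weight after conditioning:
  (Z=0, Y=1, U=0, W=1, X=2) weight 1/220
  (Z=0, Y=1, U=0, W=2, X=1) weight 1/330
  (Z=0, Y=1, U=1, W=1, X=2) weight 1/165
  (Z=0, Y=1, U=1, W=2, X=1) weight 2/495
  (Z=0, Y=1, U=2, W=1, X=2) weight 1/660
  (Z=0, Y=1, U=2, W=2, X=1) weight 1/990
  (Z=0, Y=1, U=3, W=1, X=2) weight 1/220
  (Z=0, Y=1, U=3, W=2, X=1) weight 1/330
  … 24 more
Group by W:
  weight(W=1) = 4/45
  weight(W=2) = 8/135
Total weight = 4/45 + 8/135 = 4/27
P(W=1 | obs) = 4/45 / 4/27 = 3/5
P(W=2 | obs) = 8/135 / 4/27 = 2/5
argmax = 1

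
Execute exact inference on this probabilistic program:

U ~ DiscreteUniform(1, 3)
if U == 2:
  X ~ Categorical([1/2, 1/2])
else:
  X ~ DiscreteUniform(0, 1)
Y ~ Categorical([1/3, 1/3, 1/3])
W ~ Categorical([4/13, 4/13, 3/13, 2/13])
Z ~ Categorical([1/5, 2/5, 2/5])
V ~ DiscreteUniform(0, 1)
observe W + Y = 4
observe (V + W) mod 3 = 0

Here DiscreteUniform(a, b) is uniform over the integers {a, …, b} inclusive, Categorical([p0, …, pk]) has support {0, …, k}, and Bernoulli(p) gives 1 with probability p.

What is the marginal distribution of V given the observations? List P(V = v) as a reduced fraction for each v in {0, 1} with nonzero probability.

P(V=0) = 2/5, P(V=1) = 3/5

Enumerate traces; 36 have nonzero weight after conditioning:
  (U=1, X=0, Y=1, W=3, Z=0, V=0) weight 1/1170
  (U=1, X=0, Y=1, W=3, Z=1, V=0) weight 1/585
  (U=1, X=0, Y=1, W=3, Z=2, V=0) weight 1/585
  (U=1, X=0, Y=2, W=2, Z=0, V=1) weight 1/780
  (U=1, X=0, Y=2, W=2, Z=1, V=1) weight 1/390
  (U=1, X=0, Y=2, W=2, Z=2, V=1) weight 1/390
  (U=1, X=1, Y=1, W=3, Z=0, V=0) weight 1/1170
  (U=1, X=1, Y=1, W=3, Z=1, V=0) weight 1/585
  … 28 more
Group by V:
  weight(V=0) = 1/39
  weight(V=1) = 1/26
Total weight = 1/39 + 1/26 = 5/78
P(V=0 | obs) = 1/39 / 5/78 = 2/5
P(V=1 | obs) = 1/26 / 5/78 = 3/5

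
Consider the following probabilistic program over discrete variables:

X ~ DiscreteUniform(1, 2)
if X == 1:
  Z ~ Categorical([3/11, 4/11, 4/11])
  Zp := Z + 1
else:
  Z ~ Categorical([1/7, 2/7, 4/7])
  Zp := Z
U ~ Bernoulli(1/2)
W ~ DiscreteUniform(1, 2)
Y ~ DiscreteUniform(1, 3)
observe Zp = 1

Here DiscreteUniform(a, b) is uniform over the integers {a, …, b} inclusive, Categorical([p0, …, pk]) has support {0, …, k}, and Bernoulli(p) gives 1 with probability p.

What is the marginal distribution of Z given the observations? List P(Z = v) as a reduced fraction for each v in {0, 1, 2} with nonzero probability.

Enumerate traces; 24 have nonzero weight after conditioning:
  (X=1, Z=0, U=0, W=1, Y=1) weight 1/88
  (X=1, Z=0, U=0, W=1, Y=2) weight 1/88
  (X=1, Z=0, U=0, W=1, Y=3) weight 1/88
  (X=1, Z=0, U=0, W=2, Y=1) weight 1/88
  (X=1, Z=0, U=0, W=2, Y=2) weight 1/88
  (X=1, Z=0, U=0, W=2, Y=3) weight 1/88
  (X=1, Z=0, U=1, W=1, Y=1) weight 1/88
  (X=1, Z=0, U=1, W=1, Y=2) weight 1/88
  (X=2, Z=1, U=0, W=1, Y=1) weight 1/84
  … 15 more
Group by Z:
  weight(Z=0) = 3/22
  weight(Z=1) = 1/7
Total weight = 3/22 + 1/7 = 43/154
P(Z=0 | obs) = 3/22 / 43/154 = 21/43
P(Z=1 | obs) = 1/7 / 43/154 = 22/43

P(Z=0) = 21/43, P(Z=1) = 22/43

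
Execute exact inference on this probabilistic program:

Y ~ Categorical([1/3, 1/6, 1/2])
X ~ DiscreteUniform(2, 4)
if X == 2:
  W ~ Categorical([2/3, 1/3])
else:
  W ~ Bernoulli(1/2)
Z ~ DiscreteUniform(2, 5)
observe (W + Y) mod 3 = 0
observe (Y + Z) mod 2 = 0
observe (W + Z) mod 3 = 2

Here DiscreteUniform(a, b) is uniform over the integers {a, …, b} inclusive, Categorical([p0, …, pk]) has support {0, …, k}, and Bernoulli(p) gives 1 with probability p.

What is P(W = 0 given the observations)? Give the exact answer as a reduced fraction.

P(W = 0 | obs) = 5/11

Enumerate traces; 6 have nonzero weight after conditioning:
  (Y=0, X=2, W=0, Z=2) weight 1/54
  (Y=0, X=3, W=0, Z=2) weight 1/72
  (Y=0, X=4, W=0, Z=2) weight 1/72
  (Y=2, X=2, W=1, Z=4) weight 1/72
  (Y=2, X=3, W=1, Z=4) weight 1/48
  (Y=2, X=4, W=1, Z=4) weight 1/48
Group by W:
  weight(W=0) = 5/108
  weight(W=1) = 1/18
Total weight = 5/108 + 1/18 = 11/108
P(W=0 | obs) = 5/108 / 11/108 = 5/11
P(W=1 | obs) = 1/18 / 11/108 = 6/11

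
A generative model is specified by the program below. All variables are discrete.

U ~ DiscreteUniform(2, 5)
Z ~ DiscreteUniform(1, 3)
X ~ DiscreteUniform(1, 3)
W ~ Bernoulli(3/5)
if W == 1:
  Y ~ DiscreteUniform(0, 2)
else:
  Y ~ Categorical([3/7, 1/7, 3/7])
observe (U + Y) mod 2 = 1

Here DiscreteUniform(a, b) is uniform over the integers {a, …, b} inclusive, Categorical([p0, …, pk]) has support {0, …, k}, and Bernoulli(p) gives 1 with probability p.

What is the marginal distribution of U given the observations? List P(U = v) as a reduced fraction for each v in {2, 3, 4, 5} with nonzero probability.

P(U=2) = 9/70, P(U=3) = 13/35, P(U=4) = 9/70, P(U=5) = 13/35

Enumerate traces; 108 have nonzero weight after conditioning:
  (U=2, Z=1, X=1, W=0, Y=1) weight 1/630
  (U=2, Z=1, X=1, W=1, Y=1) weight 1/180
  (U=2, Z=1, X=2, W=0, Y=1) weight 1/630
  (U=2, Z=1, X=2, W=1, Y=1) weight 1/180
  (U=2, Z=1, X=3, W=0, Y=1) weight 1/630
  (U=2, Z=1, X=3, W=1, Y=1) weight 1/180
  (U=2, Z=2, X=1, W=0, Y=1) weight 1/630
  (U=2, Z=2, X=1, W=1, Y=1) weight 1/180
  (U=3, Z=1, X=1, W=0, Y=0) weight 1/210
  (U=4, Z=1, X=1, W=0, Y=1) weight 1/630
  … 98 more
Group by U:
  weight(U=2) = 9/140
  weight(U=3) = 13/70
  weight(U=4) = 9/140
  weight(U=5) = 13/70
Total weight = 9/140 + 13/70 + 9/140 + 13/70 = 1/2
P(U=2 | obs) = 9/140 / 1/2 = 9/70
P(U=3 | obs) = 13/70 / 1/2 = 13/35
P(U=4 | obs) = 9/140 / 1/2 = 9/70
P(U=5 | obs) = 13/70 / 1/2 = 13/35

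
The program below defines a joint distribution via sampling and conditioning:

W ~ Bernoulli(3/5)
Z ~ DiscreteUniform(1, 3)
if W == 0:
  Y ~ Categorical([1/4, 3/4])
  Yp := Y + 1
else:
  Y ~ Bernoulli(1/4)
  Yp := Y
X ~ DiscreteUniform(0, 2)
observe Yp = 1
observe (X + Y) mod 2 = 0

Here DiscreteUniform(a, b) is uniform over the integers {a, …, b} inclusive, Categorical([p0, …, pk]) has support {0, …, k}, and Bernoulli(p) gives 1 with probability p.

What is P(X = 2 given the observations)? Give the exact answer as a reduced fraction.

P(X = 2 | obs) = 2/7

Enumerate traces; 9 have nonzero weight after conditioning:
  (W=0, Z=1, Y=0, X=0) weight 1/90
  (W=0, Z=1, Y=0, X=2) weight 1/90
  (W=0, Z=2, Y=0, X=0) weight 1/90
  (W=0, Z=2, Y=0, X=2) weight 1/90
  (W=0, Z=3, Y=0, X=0) weight 1/90
  (W=0, Z=3, Y=0, X=2) weight 1/90
  (W=1, Z=1, Y=1, X=1) weight 1/60
  (W=1, Z=2, Y=1, X=1) weight 1/60
  … 1 more
Group by X:
  weight(X=0) = 1/30
  weight(X=1) = 1/20
  weight(X=2) = 1/30
Total weight = 1/30 + 1/20 + 1/30 = 7/60
P(X=0 | obs) = 1/30 / 7/60 = 2/7
P(X=1 | obs) = 1/20 / 7/60 = 3/7
P(X=2 | obs) = 1/30 / 7/60 = 2/7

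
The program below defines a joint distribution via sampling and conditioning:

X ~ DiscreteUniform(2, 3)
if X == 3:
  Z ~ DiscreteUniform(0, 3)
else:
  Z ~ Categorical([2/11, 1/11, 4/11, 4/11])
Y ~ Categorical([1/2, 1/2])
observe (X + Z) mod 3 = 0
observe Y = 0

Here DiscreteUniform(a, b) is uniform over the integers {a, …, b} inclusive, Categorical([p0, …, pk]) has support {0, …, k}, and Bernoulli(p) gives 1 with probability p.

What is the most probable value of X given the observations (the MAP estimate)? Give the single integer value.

argmax_v P(X = v | obs) = 3

Enumerate traces; 3 have nonzero weight after conditioning:
  (X=2, Z=1, Y=0) weight 1/44
  (X=3, Z=0, Y=0) weight 1/16
  (X=3, Z=3, Y=0) weight 1/16
Group by X:
  weight(X=2) = 1/44
  weight(X=3) = 1/8
Total weight = 1/44 + 1/8 = 13/88
P(X=2 | obs) = 1/44 / 13/88 = 2/13
P(X=3 | obs) = 1/8 / 13/88 = 11/13
argmax = 3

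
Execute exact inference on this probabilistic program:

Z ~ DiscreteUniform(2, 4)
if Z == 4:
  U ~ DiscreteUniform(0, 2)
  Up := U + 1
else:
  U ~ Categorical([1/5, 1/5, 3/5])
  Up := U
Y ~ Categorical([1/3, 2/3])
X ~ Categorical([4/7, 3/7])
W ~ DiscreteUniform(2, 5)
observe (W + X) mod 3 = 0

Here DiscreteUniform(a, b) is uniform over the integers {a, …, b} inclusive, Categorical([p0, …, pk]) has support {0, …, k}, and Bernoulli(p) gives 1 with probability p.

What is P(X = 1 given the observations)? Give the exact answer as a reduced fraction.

P(X = 1 | obs) = 3/5

Enumerate traces; 54 have nonzero weight after conditioning:
  (Z=2, U=0, Y=0, X=0, W=3) weight 1/315
  (Z=2, U=0, Y=0, X=1, W=2) weight 1/420
  (Z=2, U=0, Y=0, X=1, W=5) weight 1/420
  (Z=2, U=0, Y=1, X=0, W=3) weight 2/315
  (Z=2, U=0, Y=1, X=1, W=2) weight 1/210
  (Z=2, U=0, Y=1, X=1, W=5) weight 1/210
  (Z=2, U=1, Y=0, X=0, W=3) weight 1/315
  (Z=2, U=1, Y=0, X=1, W=2) weight 1/420
  … 46 more
Group by X:
  weight(X=0) = 1/7
  weight(X=1) = 3/14
Total weight = 1/7 + 3/14 = 5/14
P(X=0 | obs) = 1/7 / 5/14 = 2/5
P(X=1 | obs) = 3/14 / 5/14 = 3/5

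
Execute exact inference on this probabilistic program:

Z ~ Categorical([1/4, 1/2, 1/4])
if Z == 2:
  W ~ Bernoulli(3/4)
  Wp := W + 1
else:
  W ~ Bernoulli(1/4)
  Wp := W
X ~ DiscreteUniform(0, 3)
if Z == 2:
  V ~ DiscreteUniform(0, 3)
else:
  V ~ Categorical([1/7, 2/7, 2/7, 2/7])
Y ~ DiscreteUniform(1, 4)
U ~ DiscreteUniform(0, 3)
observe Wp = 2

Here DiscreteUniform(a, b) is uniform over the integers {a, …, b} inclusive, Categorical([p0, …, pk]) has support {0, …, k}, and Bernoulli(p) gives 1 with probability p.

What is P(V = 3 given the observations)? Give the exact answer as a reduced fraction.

P(V = 3 | obs) = 1/4

Enumerate traces; 256 have nonzero weight after conditioning:
  (Z=2, W=1, X=0, V=0, Y=1, U=0) weight 3/4096
  (Z=2, W=1, X=0, V=0, Y=1, U=1) weight 3/4096
  (Z=2, W=1, X=0, V=0, Y=1, U=2) weight 3/4096
  (Z=2, W=1, X=0, V=0, Y=1, U=3) weight 3/4096
  (Z=2, W=1, X=0, V=0, Y=2, U=0) weight 3/4096
  (Z=2, W=1, X=0, V=0, Y=2, U=1) weight 3/4096
  (Z=2, W=1, X=0, V=0, Y=2, U=2) weight 3/4096
  (Z=2, W=1, X=0, V=0, Y=2, U=3) weight 3/4096
  (Z=2, W=1, X=0, V=1, Y=1, U=0) weight 3/4096
  (Z=2, W=1, X=0, V=2, Y=1, U=0) weight 3/4096
  … 246 more
Group by V:
  weight(V=0) = 3/64
  weight(V=1) = 3/64
  weight(V=2) = 3/64
  weight(V=3) = 3/64
Total weight = 3/64 + 3/64 + 3/64 + 3/64 = 3/16
P(V=0 | obs) = 3/64 / 3/16 = 1/4
P(V=1 | obs) = 3/64 / 3/16 = 1/4
P(V=2 | obs) = 3/64 / 3/16 = 1/4
P(V=3 | obs) = 3/64 / 3/16 = 1/4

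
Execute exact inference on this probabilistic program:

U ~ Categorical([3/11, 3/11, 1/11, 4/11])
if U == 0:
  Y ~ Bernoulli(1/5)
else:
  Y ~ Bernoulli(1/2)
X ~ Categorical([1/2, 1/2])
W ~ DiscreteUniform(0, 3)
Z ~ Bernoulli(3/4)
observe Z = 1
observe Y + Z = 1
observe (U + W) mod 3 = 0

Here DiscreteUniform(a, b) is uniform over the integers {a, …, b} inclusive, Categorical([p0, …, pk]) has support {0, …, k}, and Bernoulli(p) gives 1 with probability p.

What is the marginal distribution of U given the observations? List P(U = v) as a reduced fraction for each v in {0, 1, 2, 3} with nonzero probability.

P(U=0) = 4/9, P(U=1) = 5/36, P(U=2) = 5/108, P(U=3) = 10/27

Enumerate traces; 12 have nonzero weight after conditioning:
  (U=0, Y=0, X=0, W=0, Z=1) weight 9/440
  (U=0, Y=0, X=0, W=3, Z=1) weight 9/440
  (U=0, Y=0, X=1, W=0, Z=1) weight 9/440
  (U=0, Y=0, X=1, W=3, Z=1) weight 9/440
  (U=1, Y=0, X=0, W=2, Z=1) weight 9/704
  (U=1, Y=0, X=1, W=2, Z=1) weight 9/704
  (U=2, Y=0, X=0, W=1, Z=1) weight 3/704
  (U=2, Y=0, X=1, W=1, Z=1) weight 3/704
  (U=3, Y=0, X=0, W=0, Z=1) weight 3/176
  … 3 more
Group by U:
  weight(U=0) = 9/110
  weight(U=1) = 9/352
  weight(U=2) = 3/352
  weight(U=3) = 3/44
Total weight = 9/110 + 9/352 + 3/352 + 3/44 = 81/440
P(U=0 | obs) = 9/110 / 81/440 = 4/9
P(U=1 | obs) = 9/352 / 81/440 = 5/36
P(U=2 | obs) = 3/352 / 81/440 = 5/108
P(U=3 | obs) = 3/44 / 81/440 = 10/27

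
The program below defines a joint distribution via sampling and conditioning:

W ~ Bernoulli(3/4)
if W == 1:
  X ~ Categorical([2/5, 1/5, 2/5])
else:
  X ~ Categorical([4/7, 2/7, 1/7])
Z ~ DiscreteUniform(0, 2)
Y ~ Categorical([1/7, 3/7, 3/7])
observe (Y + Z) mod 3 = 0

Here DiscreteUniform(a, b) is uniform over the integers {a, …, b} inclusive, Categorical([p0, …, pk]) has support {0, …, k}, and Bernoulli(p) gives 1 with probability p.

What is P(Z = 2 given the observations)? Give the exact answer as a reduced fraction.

Enumerate traces; 18 have nonzero weight after conditioning:
  (W=0, X=0, Z=0, Y=0) weight 1/147
  (W=0, X=0, Z=1, Y=2) weight 1/49
  (W=0, X=0, Z=2, Y=1) weight 1/49
  (W=0, X=1, Z=0, Y=0) weight 1/294
  (W=0, X=1, Z=1, Y=2) weight 1/98
  (W=0, X=1, Z=2, Y=1) weight 1/98
  (W=0, X=2, Z=0, Y=0) weight 1/588
  (W=0, X=2, Z=1, Y=2) weight 1/196
  … 10 more
Group by Z:
  weight(Z=0) = 1/21
  weight(Z=1) = 1/7
  weight(Z=2) = 1/7
Total weight = 1/21 + 1/7 + 1/7 = 1/3
P(Z=0 | obs) = 1/21 / 1/3 = 1/7
P(Z=1 | obs) = 1/7 / 1/3 = 3/7
P(Z=2 | obs) = 1/7 / 1/3 = 3/7

P(Z = 2 | obs) = 3/7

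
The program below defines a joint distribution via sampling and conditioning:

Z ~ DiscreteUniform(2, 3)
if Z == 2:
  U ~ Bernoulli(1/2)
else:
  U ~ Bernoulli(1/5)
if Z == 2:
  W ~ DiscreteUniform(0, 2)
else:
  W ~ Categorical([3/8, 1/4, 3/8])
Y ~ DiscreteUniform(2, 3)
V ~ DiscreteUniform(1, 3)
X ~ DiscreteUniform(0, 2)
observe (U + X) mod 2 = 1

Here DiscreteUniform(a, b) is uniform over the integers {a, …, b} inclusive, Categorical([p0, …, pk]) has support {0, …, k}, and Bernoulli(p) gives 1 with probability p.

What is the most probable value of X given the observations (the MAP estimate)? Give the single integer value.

argmax_v P(X = v | obs) = 1

Enumerate traces; 108 have nonzero weight after conditioning:
  (Z=2, U=0, W=0, Y=2, V=1, X=1) weight 1/216
  (Z=2, U=0, W=0, Y=2, V=2, X=1) weight 1/216
  (Z=2, U=0, W=0, Y=2, V=3, X=1) weight 1/216
  (Z=2, U=0, W=0, Y=3, V=1, X=1) weight 1/216
  (Z=2, U=0, W=0, Y=3, V=2, X=1) weight 1/216
  (Z=2, U=0, W=0, Y=3, V=3, X=1) weight 1/216
  (Z=2, U=0, W=1, Y=2, V=1, X=1) weight 1/216
  (Z=2, U=0, W=1, Y=2, V=2, X=1) weight 1/216
  (Z=2, U=1, W=0, Y=2, V=1, X=0) weight 1/216
  (Z=2, U=1, W=0, Y=2, V=1, X=2) weight 1/216
  … 98 more
Group by X:
  weight(X=0) = 7/60
  weight(X=1) = 13/60
  weight(X=2) = 7/60
Total weight = 7/60 + 13/60 + 7/60 = 9/20
P(X=0 | obs) = 7/60 / 9/20 = 7/27
P(X=1 | obs) = 13/60 / 9/20 = 13/27
P(X=2 | obs) = 7/60 / 9/20 = 7/27
argmax = 1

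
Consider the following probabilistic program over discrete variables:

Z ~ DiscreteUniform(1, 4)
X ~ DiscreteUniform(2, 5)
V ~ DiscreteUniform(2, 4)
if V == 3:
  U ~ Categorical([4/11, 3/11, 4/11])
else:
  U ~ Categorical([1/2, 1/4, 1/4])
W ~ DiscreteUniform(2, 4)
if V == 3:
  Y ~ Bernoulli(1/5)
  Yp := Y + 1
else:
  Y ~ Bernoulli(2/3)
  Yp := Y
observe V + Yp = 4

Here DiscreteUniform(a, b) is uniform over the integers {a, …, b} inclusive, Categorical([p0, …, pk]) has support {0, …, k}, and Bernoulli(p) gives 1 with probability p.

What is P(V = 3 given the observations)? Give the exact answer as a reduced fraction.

P(V = 3 | obs) = 12/17

Enumerate traces; 288 have nonzero weight after conditioning:
  (Z=1, X=2, V=3, U=0, W=2, Y=0) weight 1/495
  (Z=1, X=2, V=3, U=0, W=3, Y=0) weight 1/495
  (Z=1, X=2, V=3, U=0, W=4, Y=0) weight 1/495
  (Z=1, X=2, V=3, U=1, W=2, Y=0) weight 1/660
  (Z=1, X=2, V=3, U=1, W=3, Y=0) weight 1/660
  (Z=1, X=2, V=3, U=1, W=4, Y=0) weight 1/660
  (Z=1, X=2, V=3, U=2, W=2, Y=0) weight 1/495
  (Z=1, X=2, V=3, U=2, W=3, Y=0) weight 1/495
  (Z=1, X=2, V=4, U=0, W=2, Y=0) weight 1/864
  … 279 more
Group by V:
  weight(V=3) = 4/15
  weight(V=4) = 1/9
Total weight = 4/15 + 1/9 = 17/45
P(V=3 | obs) = 4/15 / 17/45 = 12/17
P(V=4 | obs) = 1/9 / 17/45 = 5/17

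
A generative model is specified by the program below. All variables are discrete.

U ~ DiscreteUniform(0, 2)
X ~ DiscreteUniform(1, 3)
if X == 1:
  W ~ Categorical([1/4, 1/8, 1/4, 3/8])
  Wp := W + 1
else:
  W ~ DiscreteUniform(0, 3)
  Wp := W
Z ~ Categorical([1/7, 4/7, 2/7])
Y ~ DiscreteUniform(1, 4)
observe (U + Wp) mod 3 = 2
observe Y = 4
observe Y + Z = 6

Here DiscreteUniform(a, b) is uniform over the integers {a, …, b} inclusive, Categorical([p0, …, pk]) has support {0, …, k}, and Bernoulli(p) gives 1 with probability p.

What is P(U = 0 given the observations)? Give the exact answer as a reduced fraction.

P(U = 0 | obs) = 5/24

Enumerate traces; 12 have nonzero weight after conditioning:
  (U=0, X=1, W=1, Z=2, Y=4) weight 1/1008
  (U=0, X=2, W=2, Z=2, Y=4) weight 1/504
  (U=0, X=3, W=2, Z=2, Y=4) weight 1/504
  (U=1, X=1, W=0, Z=2, Y=4) weight 1/504
  (U=1, X=1, W=3, Z=2, Y=4) weight 1/336
  (U=1, X=2, W=1, Z=2, Y=4) weight 1/504
  (U=1, X=3, W=1, Z=2, Y=4) weight 1/504
  (U=2, X=1, W=2, Z=2, Y=4) weight 1/504
  … 4 more
Group by U:
  weight(U=0) = 5/1008
  weight(U=1) = 1/112
  weight(U=2) = 5/504
Total weight = 5/1008 + 1/112 + 5/504 = 1/42
P(U=0 | obs) = 5/1008 / 1/42 = 5/24
P(U=1 | obs) = 1/112 / 1/42 = 3/8
P(U=2 | obs) = 5/504 / 1/42 = 5/12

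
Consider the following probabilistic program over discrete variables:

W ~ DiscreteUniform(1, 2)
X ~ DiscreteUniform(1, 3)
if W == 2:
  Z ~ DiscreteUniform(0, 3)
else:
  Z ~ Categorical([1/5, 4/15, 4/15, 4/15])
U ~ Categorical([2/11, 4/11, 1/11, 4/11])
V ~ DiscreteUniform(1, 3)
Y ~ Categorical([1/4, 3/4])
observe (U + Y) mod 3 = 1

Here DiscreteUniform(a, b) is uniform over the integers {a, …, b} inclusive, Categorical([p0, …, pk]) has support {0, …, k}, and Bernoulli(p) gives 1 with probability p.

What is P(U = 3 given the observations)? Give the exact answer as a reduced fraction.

P(U = 3 | obs) = 6/11

Enumerate traces; 216 have nonzero weight after conditioning:
  (W=1, X=1, Z=0, U=0, V=1, Y=1) weight 1/660
  (W=1, X=1, Z=0, U=0, V=2, Y=1) weight 1/660
  (W=1, X=1, Z=0, U=0, V=3, Y=1) weight 1/660
  (W=1, X=1, Z=0, U=1, V=1, Y=0) weight 1/990
  (W=1, X=1, Z=0, U=1, V=2, Y=0) weight 1/990
  (W=1, X=1, Z=0, U=1, V=3, Y=0) weight 1/990
  (W=1, X=1, Z=0, U=3, V=1, Y=1) weight 1/330
  (W=1, X=1, Z=0, U=3, V=2, Y=1) weight 1/330
  … 208 more
Group by U:
  weight(U=0) = 3/22
  weight(U=1) = 1/11
  weight(U=3) = 3/11
Total weight = 3/22 + 1/11 + 3/11 = 1/2
P(U=0 | obs) = 3/22 / 1/2 = 3/11
P(U=1 | obs) = 1/11 / 1/2 = 2/11
P(U=3 | obs) = 3/11 / 1/2 = 6/11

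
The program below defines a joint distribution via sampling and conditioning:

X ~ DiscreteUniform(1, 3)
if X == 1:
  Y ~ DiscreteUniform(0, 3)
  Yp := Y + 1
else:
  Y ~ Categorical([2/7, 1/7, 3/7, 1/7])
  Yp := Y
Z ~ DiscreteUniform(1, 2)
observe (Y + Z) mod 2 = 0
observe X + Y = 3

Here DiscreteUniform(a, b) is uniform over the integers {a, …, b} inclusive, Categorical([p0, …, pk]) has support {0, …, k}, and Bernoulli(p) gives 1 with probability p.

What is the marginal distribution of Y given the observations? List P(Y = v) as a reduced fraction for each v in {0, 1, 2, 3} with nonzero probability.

Enumerate traces; 3 have nonzero weight after conditioning:
  (X=1, Y=2, Z=2) weight 1/24
  (X=2, Y=1, Z=1) weight 1/42
  (X=3, Y=0, Z=2) weight 1/21
Group by Y:
  weight(Y=0) = 1/21
  weight(Y=1) = 1/42
  weight(Y=2) = 1/24
Total weight = 1/21 + 1/42 + 1/24 = 19/168
P(Y=0 | obs) = 1/21 / 19/168 = 8/19
P(Y=1 | obs) = 1/42 / 19/168 = 4/19
P(Y=2 | obs) = 1/24 / 19/168 = 7/19

P(Y=0) = 8/19, P(Y=1) = 4/19, P(Y=2) = 7/19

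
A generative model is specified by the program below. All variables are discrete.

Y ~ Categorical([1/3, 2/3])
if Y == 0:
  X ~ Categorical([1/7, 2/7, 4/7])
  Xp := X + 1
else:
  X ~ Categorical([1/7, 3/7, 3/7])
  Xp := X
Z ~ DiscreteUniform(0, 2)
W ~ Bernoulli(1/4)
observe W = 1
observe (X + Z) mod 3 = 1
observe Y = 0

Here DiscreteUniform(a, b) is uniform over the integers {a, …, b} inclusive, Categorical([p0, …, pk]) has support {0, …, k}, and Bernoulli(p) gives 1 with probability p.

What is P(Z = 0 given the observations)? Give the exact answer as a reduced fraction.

Enumerate traces; 3 have nonzero weight after conditioning:
  (Y=0, X=0, Z=1, W=1) weight 1/252
  (Y=0, X=1, Z=0, W=1) weight 1/126
  (Y=0, X=2, Z=2, W=1) weight 1/63
Group by Z:
  weight(Z=0) = 1/126
  weight(Z=1) = 1/252
  weight(Z=2) = 1/63
Total weight = 1/126 + 1/252 + 1/63 = 1/36
P(Z=0 | obs) = 1/126 / 1/36 = 2/7
P(Z=1 | obs) = 1/252 / 1/36 = 1/7
P(Z=2 | obs) = 1/63 / 1/36 = 4/7

P(Z = 0 | obs) = 2/7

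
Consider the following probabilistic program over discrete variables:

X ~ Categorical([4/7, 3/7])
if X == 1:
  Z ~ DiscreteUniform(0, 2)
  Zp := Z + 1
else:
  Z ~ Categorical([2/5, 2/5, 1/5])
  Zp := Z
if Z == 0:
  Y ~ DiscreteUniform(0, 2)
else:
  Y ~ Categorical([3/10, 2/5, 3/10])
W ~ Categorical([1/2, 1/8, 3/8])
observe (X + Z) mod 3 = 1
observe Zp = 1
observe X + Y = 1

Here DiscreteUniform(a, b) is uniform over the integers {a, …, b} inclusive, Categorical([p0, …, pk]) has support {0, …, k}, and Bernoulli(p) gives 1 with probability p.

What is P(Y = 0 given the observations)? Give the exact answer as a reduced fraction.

Enumerate traces; 6 have nonzero weight after conditioning:
  (X=0, Z=1, Y=1, W=0) weight 8/175
  (X=0, Z=1, Y=1, W=1) weight 2/175
  (X=0, Z=1, Y=1, W=2) weight 6/175
  (X=1, Z=0, Y=0, W=0) weight 1/42
  (X=1, Z=0, Y=0, W=1) weight 1/168
  (X=1, Z=0, Y=0, W=2) weight 1/56
Group by Y:
  weight(Y=0) = 1/21
  weight(Y=1) = 16/175
Total weight = 1/21 + 16/175 = 73/525
P(Y=0 | obs) = 1/21 / 73/525 = 25/73
P(Y=1 | obs) = 16/175 / 73/525 = 48/73

P(Y = 0 | obs) = 25/73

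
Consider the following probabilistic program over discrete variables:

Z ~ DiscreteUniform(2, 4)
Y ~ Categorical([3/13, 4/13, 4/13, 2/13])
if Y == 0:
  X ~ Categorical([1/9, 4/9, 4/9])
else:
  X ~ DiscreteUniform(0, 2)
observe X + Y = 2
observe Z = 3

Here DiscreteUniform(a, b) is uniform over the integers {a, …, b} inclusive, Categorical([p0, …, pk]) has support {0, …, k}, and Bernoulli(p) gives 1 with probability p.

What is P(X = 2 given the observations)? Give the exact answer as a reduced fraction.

P(X = 2 | obs) = 1/3

Enumerate traces; 3 have nonzero weight after conditioning:
  (Z=3, Y=0, X=2) weight 4/117
  (Z=3, Y=1, X=1) weight 4/117
  (Z=3, Y=2, X=0) weight 4/117
Group by X:
  weight(X=0) = 4/117
  weight(X=1) = 4/117
  weight(X=2) = 4/117
Total weight = 4/117 + 4/117 + 4/117 = 4/39
P(X=0 | obs) = 4/117 / 4/39 = 1/3
P(X=1 | obs) = 4/117 / 4/39 = 1/3
P(X=2 | obs) = 4/117 / 4/39 = 1/3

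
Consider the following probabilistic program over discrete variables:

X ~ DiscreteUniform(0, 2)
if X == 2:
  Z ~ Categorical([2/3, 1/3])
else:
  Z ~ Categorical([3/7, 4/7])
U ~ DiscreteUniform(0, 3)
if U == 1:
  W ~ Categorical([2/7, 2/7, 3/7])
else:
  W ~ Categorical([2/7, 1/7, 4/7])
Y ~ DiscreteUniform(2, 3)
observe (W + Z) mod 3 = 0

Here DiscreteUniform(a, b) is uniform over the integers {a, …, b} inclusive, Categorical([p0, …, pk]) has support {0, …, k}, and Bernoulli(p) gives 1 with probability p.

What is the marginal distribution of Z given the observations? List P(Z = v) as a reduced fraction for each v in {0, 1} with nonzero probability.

P(Z=0) = 256/721, P(Z=1) = 465/721

Enumerate traces; 48 have nonzero weight after conditioning:
  (X=0, Z=0, U=0, W=0, Y=2) weight 1/196
  (X=0, Z=0, U=0, W=0, Y=3) weight 1/196
  (X=0, Z=0, U=1, W=0, Y=2) weight 1/196
  (X=0, Z=0, U=1, W=0, Y=3) weight 1/196
  (X=0, Z=0, U=2, W=0, Y=2) weight 1/196
  (X=0, Z=0, U=2, W=0, Y=3) weight 1/196
  (X=0, Z=0, U=3, W=0, Y=2) weight 1/196
  (X=0, Z=0, U=3, W=0, Y=3) weight 1/196
  (X=0, Z=1, U=0, W=2, Y=2) weight 2/147
  … 39 more
Group by Z:
  weight(Z=0) = 64/441
  weight(Z=1) = 155/588
Total weight = 64/441 + 155/588 = 103/252
P(Z=0 | obs) = 64/441 / 103/252 = 256/721
P(Z=1 | obs) = 155/588 / 103/252 = 465/721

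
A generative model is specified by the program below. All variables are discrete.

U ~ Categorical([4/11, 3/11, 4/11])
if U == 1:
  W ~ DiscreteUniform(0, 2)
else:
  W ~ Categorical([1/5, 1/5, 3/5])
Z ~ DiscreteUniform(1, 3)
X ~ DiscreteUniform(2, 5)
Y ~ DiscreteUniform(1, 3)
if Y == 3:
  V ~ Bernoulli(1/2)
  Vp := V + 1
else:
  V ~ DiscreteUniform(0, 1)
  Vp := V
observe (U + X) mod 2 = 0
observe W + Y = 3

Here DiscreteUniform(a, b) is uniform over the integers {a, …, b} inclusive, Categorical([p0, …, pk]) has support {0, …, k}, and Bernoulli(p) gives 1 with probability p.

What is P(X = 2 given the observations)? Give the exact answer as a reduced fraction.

Enumerate traces; 108 have nonzero weight after conditioning:
  (U=0, W=0, Z=1, X=2, Y=3, V=0) weight 1/990
  (U=0, W=0, Z=1, X=2, Y=3, V=1) weight 1/990
  (U=0, W=0, Z=1, X=4, Y=3, V=0) weight 1/990
  (U=0, W=0, Z=1, X=4, Y=3, V=1) weight 1/990
  (U=0, W=0, Z=2, X=2, Y=3, V=0) weight 1/990
  (U=0, W=0, Z=2, X=2, Y=3, V=1) weight 1/990
  (U=0, W=0, Z=2, X=4, Y=3, V=0) weight 1/990
  (U=0, W=0, Z=2, X=4, Y=3, V=1) weight 1/990
  (U=1, W=0, Z=1, X=3, Y=3, V=0) weight 1/792
  (U=1, W=0, Z=1, X=5, Y=3, V=0) weight 1/792
  … 98 more
Group by X:
  weight(X=2) = 2/33
  weight(X=3) = 1/44
  weight(X=4) = 2/33
  weight(X=5) = 1/44
Total weight = 2/33 + 1/44 + 2/33 + 1/44 = 1/6
P(X=2 | obs) = 2/33 / 1/6 = 4/11
P(X=3 | obs) = 1/44 / 1/6 = 3/22
P(X=4 | obs) = 2/33 / 1/6 = 4/11
P(X=5 | obs) = 1/44 / 1/6 = 3/22

P(X = 2 | obs) = 4/11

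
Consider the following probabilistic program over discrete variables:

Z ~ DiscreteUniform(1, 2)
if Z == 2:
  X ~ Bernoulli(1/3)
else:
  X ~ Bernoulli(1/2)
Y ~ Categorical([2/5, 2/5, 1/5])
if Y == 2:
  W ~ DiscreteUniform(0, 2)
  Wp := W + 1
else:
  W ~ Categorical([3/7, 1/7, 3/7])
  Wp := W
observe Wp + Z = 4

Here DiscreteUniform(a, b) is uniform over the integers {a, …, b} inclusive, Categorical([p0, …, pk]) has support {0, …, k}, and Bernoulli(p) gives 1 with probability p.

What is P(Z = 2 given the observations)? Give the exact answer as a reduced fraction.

P(Z = 2 | obs) = 43/50

Enumerate traces; 8 have nonzero weight after conditioning:
  (Z=1, X=0, Y=2, W=2) weight 1/60
  (Z=1, X=1, Y=2, W=2) weight 1/60
  (Z=2, X=0, Y=0, W=2) weight 2/35
  (Z=2, X=0, Y=1, W=2) weight 2/35
  (Z=2, X=0, Y=2, W=1) weight 1/45
  (Z=2, X=1, Y=0, W=2) weight 1/35
  (Z=2, X=1, Y=1, W=2) weight 1/35
  (Z=2, X=1, Y=2, W=1) weight 1/90
Group by Z:
  weight(Z=1) = 1/30
  weight(Z=2) = 43/210
Total weight = 1/30 + 43/210 = 5/21
P(Z=1 | obs) = 1/30 / 5/21 = 7/50
P(Z=2 | obs) = 43/210 / 5/21 = 43/50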